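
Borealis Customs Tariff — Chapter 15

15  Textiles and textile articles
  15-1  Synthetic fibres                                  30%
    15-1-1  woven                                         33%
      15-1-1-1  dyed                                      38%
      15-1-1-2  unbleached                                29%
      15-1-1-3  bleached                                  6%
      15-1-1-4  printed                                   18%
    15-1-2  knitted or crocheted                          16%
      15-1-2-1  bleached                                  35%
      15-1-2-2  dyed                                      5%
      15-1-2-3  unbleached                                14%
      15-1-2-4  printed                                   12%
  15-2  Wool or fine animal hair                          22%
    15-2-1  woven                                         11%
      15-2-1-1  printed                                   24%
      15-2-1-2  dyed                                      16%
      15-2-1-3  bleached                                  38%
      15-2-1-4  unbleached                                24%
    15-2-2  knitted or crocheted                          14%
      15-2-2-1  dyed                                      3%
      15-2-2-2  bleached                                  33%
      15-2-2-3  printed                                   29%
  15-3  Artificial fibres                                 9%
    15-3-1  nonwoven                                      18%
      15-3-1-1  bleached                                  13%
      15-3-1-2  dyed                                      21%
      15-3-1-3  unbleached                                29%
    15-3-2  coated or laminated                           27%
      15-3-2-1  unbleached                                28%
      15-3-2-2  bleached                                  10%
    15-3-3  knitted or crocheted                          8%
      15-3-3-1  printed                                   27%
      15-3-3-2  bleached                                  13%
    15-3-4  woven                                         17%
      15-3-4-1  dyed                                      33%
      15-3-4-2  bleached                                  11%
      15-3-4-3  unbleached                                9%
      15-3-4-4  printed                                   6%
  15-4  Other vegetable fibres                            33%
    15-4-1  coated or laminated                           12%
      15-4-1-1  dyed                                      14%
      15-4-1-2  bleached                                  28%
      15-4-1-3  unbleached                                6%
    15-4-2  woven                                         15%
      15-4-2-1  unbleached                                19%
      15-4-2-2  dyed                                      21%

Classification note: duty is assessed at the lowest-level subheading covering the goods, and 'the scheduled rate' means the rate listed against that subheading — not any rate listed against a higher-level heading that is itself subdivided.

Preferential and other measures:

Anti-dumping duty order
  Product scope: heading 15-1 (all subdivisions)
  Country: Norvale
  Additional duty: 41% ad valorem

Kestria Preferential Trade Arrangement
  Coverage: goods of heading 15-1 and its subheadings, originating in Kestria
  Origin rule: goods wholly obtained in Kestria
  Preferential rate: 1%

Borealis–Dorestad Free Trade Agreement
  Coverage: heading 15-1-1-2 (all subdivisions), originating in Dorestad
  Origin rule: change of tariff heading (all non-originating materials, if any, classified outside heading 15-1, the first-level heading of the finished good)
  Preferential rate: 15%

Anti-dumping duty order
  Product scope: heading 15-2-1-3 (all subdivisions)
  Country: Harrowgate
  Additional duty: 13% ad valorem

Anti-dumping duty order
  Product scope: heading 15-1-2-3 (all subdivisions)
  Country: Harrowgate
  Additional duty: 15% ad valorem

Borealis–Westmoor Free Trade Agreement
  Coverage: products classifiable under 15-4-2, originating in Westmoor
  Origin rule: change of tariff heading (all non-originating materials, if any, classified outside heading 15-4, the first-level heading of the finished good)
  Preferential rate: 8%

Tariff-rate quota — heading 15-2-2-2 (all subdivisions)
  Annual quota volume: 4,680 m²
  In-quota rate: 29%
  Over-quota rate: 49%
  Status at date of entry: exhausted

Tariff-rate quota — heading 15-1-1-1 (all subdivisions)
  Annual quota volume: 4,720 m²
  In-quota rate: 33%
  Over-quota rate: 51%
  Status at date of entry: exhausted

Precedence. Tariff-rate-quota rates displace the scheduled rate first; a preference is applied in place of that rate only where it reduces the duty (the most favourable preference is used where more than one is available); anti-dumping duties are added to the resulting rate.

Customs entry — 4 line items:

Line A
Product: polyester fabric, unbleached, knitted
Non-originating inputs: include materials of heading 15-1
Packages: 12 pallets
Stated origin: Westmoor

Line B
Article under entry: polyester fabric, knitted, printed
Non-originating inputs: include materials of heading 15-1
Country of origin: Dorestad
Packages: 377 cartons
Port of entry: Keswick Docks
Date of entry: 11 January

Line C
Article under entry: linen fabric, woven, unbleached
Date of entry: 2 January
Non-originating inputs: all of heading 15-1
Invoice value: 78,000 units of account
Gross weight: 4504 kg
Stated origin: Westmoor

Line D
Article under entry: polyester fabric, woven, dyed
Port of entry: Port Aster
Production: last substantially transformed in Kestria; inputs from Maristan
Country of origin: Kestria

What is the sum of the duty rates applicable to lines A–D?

85%

Line A: polyester → 15-1; knitted → 15-1-2; unbleached → 15-1-2-3. Scheduled 14%. Westmoor agreement on 15-4-2: 15-1-2-3 not covered. → 14%.
Line B: polyester → 15-1; knitted → 15-1-2; printed → 15-1-2-4. Scheduled 12%. Dorestad agreement on 15-1-1-2: 15-1-2-4 not covered. → 12%.
Line C: linen → 15-4; woven → 15-4-2; unbleached → 15-4-2-1. Scheduled 19%. Westmoor agreement on 15-4-2: CTH met → 8% available; preferential 8%. → 8%.
Line D: polyester → 15-1; woven → 15-1-1; dyed → 15-1-1-1. Scheduled 38%. quota on 15-1-1-1 exhausted → over-quota 51%; Kestria agreement on 15-1: not wholly obtained. → 51%.
Sum: 14% + 12% + 8% + 51% = 85%.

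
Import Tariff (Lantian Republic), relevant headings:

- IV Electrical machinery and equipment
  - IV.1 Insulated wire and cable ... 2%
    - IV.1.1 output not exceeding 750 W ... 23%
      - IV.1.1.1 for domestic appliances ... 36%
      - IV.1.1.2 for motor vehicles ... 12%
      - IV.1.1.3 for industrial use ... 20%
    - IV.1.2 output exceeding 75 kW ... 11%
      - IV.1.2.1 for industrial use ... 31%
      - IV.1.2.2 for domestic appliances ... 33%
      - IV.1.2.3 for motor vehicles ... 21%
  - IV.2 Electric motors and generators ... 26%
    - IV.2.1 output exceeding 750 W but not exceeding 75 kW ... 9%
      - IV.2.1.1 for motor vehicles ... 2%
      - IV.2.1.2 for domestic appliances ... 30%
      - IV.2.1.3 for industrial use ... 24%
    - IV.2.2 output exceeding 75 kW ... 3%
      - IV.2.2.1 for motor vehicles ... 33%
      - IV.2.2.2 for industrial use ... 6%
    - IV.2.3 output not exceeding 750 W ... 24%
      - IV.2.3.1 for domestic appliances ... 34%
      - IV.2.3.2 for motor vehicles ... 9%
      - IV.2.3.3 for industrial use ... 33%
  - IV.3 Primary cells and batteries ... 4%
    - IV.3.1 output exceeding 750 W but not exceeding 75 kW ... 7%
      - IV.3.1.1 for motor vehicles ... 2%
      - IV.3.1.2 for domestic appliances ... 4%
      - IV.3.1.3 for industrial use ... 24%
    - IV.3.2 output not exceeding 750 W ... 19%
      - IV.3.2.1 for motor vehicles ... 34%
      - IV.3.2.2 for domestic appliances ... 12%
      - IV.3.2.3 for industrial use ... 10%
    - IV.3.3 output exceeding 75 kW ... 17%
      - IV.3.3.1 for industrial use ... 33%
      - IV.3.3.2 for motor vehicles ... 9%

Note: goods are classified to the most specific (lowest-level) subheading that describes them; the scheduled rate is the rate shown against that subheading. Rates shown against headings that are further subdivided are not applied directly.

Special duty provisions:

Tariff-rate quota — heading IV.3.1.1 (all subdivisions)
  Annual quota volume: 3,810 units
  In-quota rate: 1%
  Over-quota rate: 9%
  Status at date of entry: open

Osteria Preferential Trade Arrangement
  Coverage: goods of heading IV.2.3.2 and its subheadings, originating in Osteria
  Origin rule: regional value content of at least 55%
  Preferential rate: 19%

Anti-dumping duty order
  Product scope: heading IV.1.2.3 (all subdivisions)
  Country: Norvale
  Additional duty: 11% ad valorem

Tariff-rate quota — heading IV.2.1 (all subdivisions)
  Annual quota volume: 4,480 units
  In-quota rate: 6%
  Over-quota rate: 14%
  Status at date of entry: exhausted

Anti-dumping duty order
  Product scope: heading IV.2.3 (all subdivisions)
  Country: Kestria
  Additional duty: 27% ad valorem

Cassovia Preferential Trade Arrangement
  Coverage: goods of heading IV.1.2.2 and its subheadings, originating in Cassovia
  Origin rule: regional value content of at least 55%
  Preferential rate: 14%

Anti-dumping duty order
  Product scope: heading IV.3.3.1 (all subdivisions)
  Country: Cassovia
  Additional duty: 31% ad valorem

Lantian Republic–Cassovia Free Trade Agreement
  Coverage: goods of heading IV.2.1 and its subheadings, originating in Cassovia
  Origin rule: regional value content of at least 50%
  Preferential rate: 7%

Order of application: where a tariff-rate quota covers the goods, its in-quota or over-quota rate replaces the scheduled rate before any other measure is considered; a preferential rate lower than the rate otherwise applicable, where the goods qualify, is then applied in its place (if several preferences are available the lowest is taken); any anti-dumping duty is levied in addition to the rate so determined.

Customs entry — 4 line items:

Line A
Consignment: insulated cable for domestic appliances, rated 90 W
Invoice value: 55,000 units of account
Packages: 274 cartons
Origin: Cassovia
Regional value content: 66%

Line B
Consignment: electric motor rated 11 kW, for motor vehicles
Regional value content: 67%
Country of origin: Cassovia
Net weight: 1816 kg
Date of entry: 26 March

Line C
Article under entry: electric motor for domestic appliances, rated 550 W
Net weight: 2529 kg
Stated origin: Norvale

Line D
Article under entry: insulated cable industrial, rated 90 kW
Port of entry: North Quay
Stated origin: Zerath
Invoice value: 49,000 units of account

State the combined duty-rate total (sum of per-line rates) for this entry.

Line A: insulated cable → IV.1; rated 90 W → IV.1.1; for domestic appliances → IV.1.1.1. Scheduled 36%. Cassovia agreement on IV.1.2.2: IV.1.1.1 not covered; Cassovia agreement on IV.2.1: IV.1.1.1 not covered. → 36%.
Line B: electric motor → IV.2; rated 11 kW → IV.2.1; for motor vehicles → IV.2.1.1. Scheduled 2%. quota on IV.2.1 exhausted → over-quota 14%; Cassovia agreement on IV.1.2.2: IV.2.1.1 not covered; Cassovia agreement on IV.2.1: RVC ≥ 50% → 7% available; preferential 7%. → 7%.
Line C: electric motor → IV.2; rated 550 W → IV.2.3; for domestic appliances → IV.2.3.1. Scheduled 34%. No special measure applies. → 34%.
Line D: insulated cable → IV.1; rated 90 kW → IV.1.2; industrial → IV.1.2.1. Scheduled 31%. No special measure applies. → 31%.
Sum: 36% + 7% + 34% + 31% = 108%.

108%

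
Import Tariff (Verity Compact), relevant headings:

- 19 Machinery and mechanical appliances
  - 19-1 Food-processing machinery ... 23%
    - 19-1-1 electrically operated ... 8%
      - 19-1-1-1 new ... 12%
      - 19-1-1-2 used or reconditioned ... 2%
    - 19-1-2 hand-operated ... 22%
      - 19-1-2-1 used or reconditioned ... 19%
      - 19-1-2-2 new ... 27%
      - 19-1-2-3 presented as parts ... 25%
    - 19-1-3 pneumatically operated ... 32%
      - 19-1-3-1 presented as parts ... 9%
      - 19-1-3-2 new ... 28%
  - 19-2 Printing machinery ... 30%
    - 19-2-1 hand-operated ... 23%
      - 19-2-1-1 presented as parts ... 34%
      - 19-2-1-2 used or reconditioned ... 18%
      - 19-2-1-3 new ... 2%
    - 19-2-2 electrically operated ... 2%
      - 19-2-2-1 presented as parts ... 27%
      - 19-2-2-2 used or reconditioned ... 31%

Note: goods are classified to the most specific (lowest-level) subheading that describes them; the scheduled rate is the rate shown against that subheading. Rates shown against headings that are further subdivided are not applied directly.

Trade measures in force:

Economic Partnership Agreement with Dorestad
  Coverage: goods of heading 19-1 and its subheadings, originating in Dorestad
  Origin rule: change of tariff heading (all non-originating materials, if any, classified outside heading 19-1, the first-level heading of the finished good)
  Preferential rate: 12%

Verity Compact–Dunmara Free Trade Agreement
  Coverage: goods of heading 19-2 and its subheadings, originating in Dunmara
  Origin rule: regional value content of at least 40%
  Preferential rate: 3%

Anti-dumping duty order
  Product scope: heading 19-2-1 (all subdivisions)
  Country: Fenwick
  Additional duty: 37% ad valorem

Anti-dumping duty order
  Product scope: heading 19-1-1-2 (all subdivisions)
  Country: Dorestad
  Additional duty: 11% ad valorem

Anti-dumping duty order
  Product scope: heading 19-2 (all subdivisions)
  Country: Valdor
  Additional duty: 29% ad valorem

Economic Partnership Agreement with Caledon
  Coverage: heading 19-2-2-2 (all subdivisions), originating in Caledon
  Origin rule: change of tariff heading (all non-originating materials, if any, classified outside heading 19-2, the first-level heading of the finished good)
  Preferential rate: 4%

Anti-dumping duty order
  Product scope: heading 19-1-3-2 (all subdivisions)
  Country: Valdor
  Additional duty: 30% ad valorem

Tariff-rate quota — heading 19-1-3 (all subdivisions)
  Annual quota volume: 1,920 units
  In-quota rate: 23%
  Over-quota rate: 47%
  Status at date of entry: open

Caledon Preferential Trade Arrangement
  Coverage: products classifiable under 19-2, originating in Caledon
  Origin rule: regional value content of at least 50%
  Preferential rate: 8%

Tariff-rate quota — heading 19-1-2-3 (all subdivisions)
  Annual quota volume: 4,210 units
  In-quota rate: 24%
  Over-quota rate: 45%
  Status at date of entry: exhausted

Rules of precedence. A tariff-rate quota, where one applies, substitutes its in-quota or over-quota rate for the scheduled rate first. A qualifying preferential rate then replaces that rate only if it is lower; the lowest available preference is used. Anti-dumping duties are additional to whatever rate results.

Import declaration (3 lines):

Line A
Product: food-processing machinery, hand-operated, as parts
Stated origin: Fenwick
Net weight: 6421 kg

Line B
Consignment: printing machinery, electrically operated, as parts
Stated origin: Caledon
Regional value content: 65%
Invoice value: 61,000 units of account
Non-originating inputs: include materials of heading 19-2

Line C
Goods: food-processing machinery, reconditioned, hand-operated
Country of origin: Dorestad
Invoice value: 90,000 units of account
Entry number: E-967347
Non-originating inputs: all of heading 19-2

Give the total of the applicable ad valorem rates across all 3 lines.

65%

Line A: food-processing → 19-1; hand-operated → 19-1-2; as parts → 19-1-2-3. Scheduled 25%. quota on 19-1-2-3 exhausted → over-quota 45%. → 45%.
Line B: printing → 19-2; electrically operated → 19-2-2; as parts → 19-2-2-1. Scheduled 27%. Caledon agreement on 19-2-2-2: 19-2-2-1 not covered; Caledon agreement on 19-2: RVC ≥ 50% → 8% available; preferential 8%. → 8%.
Line C: food-processing → 19-1; hand-operated → 19-1-2; reconditioned → 19-1-2-1. Scheduled 19%. Dorestad agreement on 19-1: CTH met → 12% available; preferential 12%. → 12%.
Sum: 45% + 8% + 12% = 65%.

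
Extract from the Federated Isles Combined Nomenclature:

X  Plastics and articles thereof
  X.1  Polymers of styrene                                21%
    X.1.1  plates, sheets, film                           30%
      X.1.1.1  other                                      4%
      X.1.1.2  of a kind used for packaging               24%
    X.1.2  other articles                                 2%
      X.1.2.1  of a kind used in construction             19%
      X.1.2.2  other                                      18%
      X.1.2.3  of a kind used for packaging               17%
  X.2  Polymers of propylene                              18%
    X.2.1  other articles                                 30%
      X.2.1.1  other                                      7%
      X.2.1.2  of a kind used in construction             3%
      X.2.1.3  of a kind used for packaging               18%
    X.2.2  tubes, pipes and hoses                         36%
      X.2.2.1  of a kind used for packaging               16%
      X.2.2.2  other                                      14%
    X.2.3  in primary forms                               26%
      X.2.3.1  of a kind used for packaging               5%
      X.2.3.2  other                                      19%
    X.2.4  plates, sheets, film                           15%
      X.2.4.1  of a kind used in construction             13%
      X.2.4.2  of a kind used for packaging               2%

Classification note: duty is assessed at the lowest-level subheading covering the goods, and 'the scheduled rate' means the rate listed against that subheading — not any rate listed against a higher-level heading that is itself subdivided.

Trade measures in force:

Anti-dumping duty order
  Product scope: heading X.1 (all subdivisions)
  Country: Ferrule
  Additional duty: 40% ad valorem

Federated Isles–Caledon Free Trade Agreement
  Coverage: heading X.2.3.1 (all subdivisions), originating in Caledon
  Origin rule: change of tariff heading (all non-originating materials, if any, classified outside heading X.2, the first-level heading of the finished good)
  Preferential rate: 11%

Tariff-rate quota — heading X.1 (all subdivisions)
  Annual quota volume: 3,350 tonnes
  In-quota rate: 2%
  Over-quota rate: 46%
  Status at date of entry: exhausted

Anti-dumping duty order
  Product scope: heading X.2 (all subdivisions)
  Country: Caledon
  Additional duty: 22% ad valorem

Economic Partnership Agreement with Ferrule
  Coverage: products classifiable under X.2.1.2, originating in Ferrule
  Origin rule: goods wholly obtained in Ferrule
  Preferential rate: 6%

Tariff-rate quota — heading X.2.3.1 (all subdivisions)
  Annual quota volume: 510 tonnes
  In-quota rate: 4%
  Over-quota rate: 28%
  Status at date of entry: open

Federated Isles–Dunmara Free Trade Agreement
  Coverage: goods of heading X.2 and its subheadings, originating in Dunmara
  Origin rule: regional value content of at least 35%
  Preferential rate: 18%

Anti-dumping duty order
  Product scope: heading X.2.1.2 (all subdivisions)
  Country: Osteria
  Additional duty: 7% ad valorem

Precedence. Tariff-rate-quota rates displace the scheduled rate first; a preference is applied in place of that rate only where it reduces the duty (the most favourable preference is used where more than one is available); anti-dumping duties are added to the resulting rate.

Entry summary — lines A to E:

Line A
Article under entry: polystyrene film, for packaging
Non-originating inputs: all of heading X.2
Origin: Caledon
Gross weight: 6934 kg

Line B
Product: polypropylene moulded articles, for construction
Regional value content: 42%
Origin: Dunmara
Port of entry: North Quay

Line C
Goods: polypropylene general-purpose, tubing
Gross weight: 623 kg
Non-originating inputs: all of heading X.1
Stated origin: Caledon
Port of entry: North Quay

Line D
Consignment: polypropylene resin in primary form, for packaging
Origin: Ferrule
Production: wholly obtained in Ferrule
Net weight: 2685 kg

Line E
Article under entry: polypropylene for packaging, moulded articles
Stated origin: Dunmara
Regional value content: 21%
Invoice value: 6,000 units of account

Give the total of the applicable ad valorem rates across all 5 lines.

107%

Line A: polystyrene → X.1; film → X.1.1; for packaging → X.1.1.2. Scheduled 24%. quota on X.1 exhausted → over-quota 46%; Caledon agreement on X.2.3.1: X.1.1.2 not covered. → 46%.
Line B: polypropylene → X.2; moulded articles → X.2.1; for construction → X.2.1.2. Scheduled 3%. Dunmara agreement on X.2: RVC ≥ 35% → 18% available; preference 18% not lower than 3% → no reduction. → 3%.
Line C: polypropylene → X.2; tubing → X.2.2; general-purpose → X.2.2.2. Scheduled 14%. Caledon agreement on X.2.3.1: X.2.2.2 not covered; anti-dumping (Caledon, X.2): +22%; total 14% + 22% = 36%. → 36%.
Line D: polypropylene → X.2; resin in primary form → X.2.3; for packaging → X.2.3.1. Scheduled 5%. quota on X.2.3.1 open → in-quota 4%; Ferrule agreement on X.2.1.2: X.2.3.1 not covered. → 4%.
Line E: polypropylene → X.2; moulded articles → X.2.1; for packaging → X.2.1.3. Scheduled 18%. Dunmara agreement on X.2: RVC < 35%. → 18%.
Sum: 46% + 3% + 36% + 4% + 18% = 107%.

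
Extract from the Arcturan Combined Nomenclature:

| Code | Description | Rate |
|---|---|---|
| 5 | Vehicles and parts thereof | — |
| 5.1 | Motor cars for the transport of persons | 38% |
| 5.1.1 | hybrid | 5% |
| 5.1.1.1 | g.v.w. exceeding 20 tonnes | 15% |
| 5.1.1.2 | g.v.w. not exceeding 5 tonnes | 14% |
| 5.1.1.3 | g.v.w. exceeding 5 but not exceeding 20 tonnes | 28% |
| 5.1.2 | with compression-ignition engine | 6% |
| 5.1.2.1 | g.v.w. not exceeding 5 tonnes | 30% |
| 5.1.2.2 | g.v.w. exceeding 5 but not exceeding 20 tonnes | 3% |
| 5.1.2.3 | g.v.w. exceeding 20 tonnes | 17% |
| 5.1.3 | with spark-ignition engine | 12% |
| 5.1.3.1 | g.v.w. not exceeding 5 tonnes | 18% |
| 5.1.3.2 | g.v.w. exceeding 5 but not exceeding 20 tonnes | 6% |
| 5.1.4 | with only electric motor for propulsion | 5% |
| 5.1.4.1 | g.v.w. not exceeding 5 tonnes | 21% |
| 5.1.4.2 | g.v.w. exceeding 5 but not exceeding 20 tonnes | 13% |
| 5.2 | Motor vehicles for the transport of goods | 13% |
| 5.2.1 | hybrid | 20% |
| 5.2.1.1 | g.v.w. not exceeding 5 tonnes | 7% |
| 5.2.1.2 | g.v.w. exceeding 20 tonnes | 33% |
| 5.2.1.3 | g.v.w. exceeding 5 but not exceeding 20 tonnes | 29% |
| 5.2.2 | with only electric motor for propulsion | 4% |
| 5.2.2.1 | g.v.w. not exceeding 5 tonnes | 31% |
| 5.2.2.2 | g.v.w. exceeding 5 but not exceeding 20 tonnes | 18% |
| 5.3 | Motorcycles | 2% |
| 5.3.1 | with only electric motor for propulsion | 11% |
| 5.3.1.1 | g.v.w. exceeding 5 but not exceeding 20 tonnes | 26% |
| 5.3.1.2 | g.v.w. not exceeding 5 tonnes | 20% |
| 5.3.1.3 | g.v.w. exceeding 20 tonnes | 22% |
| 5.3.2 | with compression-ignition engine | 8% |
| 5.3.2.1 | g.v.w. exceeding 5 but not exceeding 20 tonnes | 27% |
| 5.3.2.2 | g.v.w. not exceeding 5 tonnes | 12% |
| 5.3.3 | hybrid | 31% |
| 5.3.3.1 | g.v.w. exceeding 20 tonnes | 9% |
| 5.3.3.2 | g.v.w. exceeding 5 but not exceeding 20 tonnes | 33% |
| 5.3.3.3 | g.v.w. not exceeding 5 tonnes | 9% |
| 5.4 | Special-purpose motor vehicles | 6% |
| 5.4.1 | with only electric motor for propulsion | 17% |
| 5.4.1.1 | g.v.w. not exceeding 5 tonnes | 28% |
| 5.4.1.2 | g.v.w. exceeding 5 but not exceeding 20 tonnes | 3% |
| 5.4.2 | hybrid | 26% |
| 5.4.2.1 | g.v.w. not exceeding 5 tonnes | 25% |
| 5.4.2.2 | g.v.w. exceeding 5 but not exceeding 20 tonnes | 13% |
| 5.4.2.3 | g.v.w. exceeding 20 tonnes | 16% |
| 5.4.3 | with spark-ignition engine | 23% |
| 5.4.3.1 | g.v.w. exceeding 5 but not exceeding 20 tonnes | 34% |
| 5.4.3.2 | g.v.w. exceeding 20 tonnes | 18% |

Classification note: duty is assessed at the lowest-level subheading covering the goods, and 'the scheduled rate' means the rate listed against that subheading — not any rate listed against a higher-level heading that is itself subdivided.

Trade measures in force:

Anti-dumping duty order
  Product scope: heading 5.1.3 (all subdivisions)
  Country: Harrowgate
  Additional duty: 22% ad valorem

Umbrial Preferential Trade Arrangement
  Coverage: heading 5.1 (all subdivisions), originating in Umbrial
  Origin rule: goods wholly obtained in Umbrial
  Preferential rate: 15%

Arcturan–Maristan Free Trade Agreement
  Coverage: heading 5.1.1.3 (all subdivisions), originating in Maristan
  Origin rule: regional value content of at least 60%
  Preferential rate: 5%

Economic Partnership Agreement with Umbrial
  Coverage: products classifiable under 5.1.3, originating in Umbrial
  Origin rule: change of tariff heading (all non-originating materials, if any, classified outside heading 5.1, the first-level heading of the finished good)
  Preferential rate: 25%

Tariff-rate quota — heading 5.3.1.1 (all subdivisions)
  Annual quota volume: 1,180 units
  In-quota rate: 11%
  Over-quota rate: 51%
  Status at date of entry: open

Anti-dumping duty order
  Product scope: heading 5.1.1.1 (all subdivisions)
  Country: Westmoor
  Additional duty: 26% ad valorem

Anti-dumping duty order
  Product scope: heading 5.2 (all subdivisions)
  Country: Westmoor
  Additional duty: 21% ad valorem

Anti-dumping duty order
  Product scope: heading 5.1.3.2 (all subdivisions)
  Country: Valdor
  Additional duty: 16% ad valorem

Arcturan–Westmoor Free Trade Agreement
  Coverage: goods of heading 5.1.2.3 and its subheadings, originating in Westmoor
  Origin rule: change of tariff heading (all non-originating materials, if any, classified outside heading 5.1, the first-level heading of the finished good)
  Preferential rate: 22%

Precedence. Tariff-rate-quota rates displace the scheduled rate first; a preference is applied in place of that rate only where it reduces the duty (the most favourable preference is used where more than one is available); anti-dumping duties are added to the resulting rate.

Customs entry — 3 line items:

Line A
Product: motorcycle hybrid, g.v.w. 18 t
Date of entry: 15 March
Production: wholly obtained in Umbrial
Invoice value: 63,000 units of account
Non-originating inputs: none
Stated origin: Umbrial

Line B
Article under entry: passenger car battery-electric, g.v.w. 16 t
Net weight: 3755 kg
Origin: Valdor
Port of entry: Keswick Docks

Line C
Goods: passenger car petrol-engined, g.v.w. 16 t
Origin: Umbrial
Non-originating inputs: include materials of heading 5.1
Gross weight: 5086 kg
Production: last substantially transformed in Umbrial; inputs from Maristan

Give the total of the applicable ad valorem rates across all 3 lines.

Line A: motorcycle → 5.3; hybrid → 5.3.3; g.v.w. 18 t → 5.3.3.2. Scheduled 33%. Umbrial agreement on 5.1: 5.3.3.2 not covered; Umbrial agreement on 5.1.3: 5.3.3.2 not covered. → 33%.
Line B: passenger car → 5.1; battery-electric → 5.1.4; g.v.w. 16 t → 5.1.4.2. Scheduled 13%. No special measure applies. → 13%.
Line C: passenger car → 5.1; petrol-engined → 5.1.3; g.v.w. 16 t → 5.1.3.2. Scheduled 6%. Umbrial agreement on 5.1: not wholly obtained; Umbrial agreement on 5.1.3: CTH not met. → 6%.
Sum: 33% + 13% + 6% = 52%.

52%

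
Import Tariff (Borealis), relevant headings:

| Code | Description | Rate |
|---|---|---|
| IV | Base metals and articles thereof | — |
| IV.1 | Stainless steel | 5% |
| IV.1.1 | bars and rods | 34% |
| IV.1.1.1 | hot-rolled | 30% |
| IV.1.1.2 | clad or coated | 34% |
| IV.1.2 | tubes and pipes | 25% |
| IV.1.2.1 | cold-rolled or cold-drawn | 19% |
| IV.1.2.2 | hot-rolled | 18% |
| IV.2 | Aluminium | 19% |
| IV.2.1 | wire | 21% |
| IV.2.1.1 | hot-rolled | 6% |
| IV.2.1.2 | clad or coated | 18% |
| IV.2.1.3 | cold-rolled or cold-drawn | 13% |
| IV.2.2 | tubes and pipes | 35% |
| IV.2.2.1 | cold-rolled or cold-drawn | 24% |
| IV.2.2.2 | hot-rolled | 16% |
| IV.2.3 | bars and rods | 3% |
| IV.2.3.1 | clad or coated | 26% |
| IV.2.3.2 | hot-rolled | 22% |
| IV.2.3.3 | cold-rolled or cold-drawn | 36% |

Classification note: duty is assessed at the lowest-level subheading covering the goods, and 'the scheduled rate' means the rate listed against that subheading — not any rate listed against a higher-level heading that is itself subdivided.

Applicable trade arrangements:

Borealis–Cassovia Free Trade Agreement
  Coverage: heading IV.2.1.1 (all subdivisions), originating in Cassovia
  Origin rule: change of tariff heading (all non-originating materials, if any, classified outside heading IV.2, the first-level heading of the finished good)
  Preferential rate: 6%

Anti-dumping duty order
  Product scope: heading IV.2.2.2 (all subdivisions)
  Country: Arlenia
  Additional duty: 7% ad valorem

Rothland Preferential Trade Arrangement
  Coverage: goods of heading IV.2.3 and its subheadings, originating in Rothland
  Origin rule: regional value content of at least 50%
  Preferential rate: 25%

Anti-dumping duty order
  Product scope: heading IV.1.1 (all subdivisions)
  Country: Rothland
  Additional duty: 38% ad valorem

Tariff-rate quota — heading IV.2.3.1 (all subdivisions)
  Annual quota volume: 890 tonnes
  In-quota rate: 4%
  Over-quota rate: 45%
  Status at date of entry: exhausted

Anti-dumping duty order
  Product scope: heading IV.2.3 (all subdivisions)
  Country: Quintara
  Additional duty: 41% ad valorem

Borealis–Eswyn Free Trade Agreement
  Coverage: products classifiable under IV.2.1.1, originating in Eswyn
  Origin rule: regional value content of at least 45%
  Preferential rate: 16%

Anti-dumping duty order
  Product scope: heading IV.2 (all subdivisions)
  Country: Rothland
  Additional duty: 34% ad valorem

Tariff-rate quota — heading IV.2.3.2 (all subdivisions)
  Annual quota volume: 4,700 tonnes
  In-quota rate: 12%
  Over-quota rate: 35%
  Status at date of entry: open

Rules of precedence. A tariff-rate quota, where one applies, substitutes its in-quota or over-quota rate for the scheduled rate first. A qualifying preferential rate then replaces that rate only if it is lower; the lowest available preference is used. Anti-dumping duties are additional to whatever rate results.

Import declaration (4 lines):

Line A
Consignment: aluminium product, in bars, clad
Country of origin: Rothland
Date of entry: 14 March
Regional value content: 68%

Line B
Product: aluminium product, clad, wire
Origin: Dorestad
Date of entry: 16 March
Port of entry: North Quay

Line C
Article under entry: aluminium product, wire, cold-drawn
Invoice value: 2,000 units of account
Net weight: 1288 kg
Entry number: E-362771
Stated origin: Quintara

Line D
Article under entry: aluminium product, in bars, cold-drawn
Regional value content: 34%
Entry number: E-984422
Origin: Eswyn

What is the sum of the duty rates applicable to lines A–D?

Line A: aluminium → IV.2; in bars → IV.2.3; clad → IV.2.3.1. Scheduled 26%. quota on IV.2.3.1 exhausted → over-quota 45%; Rothland agreement on IV.2.3: RVC ≥ 50% → 25% available; preferential 25%; anti-dumping (Rothland, IV.2): +34%; total 25% + 34% = 59%. → 59%.
Line B: aluminium → IV.2; wire → IV.2.1; clad → IV.2.1.2. Scheduled 18%. No special measure applies. → 18%.
Line C: aluminium → IV.2; wire → IV.2.1; cold-drawn → IV.2.1.3. Scheduled 13%. No special measure applies. → 13%.
Line D: aluminium → IV.2; in bars → IV.2.3; cold-drawn → IV.2.3.3. Scheduled 36%. Eswyn agreement on IV.2.1.1: IV.2.3.3 not covered. → 36%.
Sum: 59% + 18% + 13% + 36% = 126%.

126%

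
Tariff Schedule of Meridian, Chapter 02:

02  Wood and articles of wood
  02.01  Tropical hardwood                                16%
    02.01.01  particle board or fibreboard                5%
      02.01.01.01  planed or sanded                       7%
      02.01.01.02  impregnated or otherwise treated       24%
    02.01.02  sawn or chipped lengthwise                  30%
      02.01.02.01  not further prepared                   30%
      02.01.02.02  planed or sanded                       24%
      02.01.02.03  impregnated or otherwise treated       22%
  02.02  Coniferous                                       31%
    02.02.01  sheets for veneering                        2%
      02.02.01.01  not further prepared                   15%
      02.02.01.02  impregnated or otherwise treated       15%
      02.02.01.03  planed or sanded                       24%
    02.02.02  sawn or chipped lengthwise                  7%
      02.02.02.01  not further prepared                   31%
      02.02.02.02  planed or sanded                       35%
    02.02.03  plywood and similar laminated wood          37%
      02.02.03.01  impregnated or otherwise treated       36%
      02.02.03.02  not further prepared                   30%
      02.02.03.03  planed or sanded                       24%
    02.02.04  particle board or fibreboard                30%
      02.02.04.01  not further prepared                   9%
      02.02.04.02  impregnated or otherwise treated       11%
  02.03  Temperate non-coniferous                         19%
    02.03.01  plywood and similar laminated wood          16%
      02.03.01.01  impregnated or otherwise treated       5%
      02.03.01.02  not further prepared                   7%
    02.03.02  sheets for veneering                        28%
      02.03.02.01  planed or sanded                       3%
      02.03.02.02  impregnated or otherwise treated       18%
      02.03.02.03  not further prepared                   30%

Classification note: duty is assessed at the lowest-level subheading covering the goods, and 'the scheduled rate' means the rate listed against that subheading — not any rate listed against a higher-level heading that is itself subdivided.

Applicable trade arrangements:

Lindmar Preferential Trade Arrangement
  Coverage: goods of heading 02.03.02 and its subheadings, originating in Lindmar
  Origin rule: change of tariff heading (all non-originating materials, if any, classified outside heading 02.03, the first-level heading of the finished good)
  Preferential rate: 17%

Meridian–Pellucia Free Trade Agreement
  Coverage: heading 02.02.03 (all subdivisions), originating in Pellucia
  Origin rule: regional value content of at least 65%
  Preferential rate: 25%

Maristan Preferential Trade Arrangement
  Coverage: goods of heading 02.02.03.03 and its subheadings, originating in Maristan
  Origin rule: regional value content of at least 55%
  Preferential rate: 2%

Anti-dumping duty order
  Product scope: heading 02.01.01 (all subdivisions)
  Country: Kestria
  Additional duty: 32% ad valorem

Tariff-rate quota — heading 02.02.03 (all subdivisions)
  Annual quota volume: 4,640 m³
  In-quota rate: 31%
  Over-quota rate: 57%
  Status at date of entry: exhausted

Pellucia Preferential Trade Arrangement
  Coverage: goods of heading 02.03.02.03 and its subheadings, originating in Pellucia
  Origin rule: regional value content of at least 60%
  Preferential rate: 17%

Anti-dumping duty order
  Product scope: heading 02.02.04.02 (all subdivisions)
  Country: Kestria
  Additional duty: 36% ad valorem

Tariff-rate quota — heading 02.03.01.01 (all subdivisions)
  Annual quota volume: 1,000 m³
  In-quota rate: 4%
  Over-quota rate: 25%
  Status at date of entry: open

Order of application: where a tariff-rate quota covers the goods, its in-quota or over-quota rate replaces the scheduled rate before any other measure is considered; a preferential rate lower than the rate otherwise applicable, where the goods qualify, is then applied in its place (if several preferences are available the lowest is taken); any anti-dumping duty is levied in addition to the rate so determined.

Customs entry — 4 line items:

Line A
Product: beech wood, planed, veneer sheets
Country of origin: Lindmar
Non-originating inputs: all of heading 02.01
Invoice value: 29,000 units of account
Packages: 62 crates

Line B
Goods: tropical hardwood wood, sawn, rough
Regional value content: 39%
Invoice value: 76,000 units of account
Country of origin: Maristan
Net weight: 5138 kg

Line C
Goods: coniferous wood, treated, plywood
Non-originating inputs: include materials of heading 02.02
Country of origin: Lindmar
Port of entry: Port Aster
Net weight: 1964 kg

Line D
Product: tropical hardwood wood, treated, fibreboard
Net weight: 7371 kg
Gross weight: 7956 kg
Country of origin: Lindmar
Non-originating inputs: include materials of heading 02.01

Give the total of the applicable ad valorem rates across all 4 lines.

Line A: beech → 02.03; veneer sheets → 02.03.02; planed → 02.03.02.01. Scheduled 3%. Lindmar agreement on 02.03.02: CTH met → 17% available; preference 17% not lower than 3% → no reduction. → 3%.
Line B: tropical hardwood → 02.01; sawn → 02.01.02; rough → 02.01.02.01. Scheduled 30%. Maristan agreement on 02.02.03.03: 02.01.02.01 not covered. → 30%.
Line C: coniferous → 02.02; plywood → 02.02.03; treated → 02.02.03.01. Scheduled 36%. quota on 02.02.03 exhausted → over-quota 57%; Lindmar agreement on 02.03.02: 02.02.03.01 not covered. → 57%.
Line D: tropical hardwood → 02.01; fibreboard → 02.01.01; treated → 02.01.01.02. Scheduled 24%. Lindmar agreement on 02.03.02: 02.01.01.02 not covered. → 24%.
Sum: 3% + 30% + 57% + 24% = 114%.

114%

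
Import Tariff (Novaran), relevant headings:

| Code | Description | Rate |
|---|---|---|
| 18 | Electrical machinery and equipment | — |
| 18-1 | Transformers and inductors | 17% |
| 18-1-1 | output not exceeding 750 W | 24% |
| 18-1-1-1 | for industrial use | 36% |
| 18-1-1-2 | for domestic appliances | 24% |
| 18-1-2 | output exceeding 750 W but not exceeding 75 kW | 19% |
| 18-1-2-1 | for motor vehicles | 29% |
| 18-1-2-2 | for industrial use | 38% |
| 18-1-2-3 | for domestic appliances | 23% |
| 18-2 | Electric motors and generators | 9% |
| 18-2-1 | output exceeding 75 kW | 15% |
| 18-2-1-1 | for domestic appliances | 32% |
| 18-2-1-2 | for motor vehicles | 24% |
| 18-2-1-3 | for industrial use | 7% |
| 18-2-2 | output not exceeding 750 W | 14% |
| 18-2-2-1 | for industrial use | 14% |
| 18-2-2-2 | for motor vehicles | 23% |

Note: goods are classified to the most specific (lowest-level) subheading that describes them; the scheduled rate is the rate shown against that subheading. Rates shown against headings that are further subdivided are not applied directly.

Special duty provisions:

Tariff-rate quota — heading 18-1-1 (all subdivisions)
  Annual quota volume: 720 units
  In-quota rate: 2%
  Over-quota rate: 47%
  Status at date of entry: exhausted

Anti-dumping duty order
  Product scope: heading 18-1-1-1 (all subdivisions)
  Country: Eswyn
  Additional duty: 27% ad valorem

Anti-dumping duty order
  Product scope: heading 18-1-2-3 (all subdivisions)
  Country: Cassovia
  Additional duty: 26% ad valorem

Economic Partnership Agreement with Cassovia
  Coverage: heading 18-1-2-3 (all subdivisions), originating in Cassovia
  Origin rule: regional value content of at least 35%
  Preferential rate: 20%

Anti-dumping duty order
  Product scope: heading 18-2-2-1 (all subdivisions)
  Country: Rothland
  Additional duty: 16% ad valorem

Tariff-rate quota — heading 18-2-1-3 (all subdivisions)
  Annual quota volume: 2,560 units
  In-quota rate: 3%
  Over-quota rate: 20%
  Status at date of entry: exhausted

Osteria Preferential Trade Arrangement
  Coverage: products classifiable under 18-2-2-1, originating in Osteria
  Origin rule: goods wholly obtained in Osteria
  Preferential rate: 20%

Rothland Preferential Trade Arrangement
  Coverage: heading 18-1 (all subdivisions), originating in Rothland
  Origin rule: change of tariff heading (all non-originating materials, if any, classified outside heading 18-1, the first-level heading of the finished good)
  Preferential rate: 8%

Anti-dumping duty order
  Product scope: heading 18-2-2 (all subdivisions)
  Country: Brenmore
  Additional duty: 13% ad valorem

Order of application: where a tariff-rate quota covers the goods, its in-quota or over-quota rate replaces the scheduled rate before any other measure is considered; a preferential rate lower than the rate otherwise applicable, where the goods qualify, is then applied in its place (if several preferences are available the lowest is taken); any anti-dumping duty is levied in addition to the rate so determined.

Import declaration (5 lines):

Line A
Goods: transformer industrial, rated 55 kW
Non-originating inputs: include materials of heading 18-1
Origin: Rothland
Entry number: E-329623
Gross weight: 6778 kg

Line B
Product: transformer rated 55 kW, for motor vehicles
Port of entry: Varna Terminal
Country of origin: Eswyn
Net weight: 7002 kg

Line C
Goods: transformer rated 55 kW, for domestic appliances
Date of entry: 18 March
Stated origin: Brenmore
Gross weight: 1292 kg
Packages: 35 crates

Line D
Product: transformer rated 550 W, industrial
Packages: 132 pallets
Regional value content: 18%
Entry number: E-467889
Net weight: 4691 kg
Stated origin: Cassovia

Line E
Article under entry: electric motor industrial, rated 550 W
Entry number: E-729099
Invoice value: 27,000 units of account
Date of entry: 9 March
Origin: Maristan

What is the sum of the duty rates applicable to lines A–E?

Line A: transformer → 18-1; rated 55 kW → 18-1-2; industrial → 18-1-2-2. Scheduled 38%. Rothland agreement on 18-1: CTH not met. → 38%.
Line B: transformer → 18-1; rated 55 kW → 18-1-2; for motor vehicles → 18-1-2-1. Scheduled 29%. No special measure applies. → 29%.
Line C: transformer → 18-1; rated 55 kW → 18-1-2; for domestic appliances → 18-1-2-3. Scheduled 23%. No special measure applies. → 23%.
Line D: transformer → 18-1; rated 550 W → 18-1-1; industrial → 18-1-1-1. Scheduled 36%. quota on 18-1-1 exhausted → over-quota 47%; Cassovia agreement on 18-1-2-3: 18-1-1-1 not covered. → 47%.
Line E: electric motor → 18-2; rated 550 W → 18-2-2; industrial → 18-2-2-1. Scheduled 14%. No special measure applies. → 14%.
Sum: 38% + 29% + 23% + 47% + 14% = 151%.

151%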